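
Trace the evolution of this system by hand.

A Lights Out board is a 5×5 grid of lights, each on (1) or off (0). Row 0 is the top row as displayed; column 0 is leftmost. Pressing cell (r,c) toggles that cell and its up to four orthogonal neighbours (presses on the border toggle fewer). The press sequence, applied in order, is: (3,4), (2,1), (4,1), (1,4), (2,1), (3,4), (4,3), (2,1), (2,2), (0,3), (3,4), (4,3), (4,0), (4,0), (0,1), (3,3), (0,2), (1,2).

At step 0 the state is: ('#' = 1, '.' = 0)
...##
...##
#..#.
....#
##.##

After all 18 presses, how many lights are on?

9

step 0: ...##
...##
#..#.
....#
##.##
step 1: ...##
...##
#..##
...#.
##.#.
step 2: ...##
.#.##
.####
.#.#.
##.#.
step 3: ...##
.#.##
.####
...#.
..##.
step 4: ...#.
.#...
.###.
...#.
..##.
step 5: ...#.
.....
#..#.
.#.#.
..##.
step 6: ...#.
.....
#..##
.#..#
..###
step 7: ...#.
.....
#..##
.#.##
.....
step 8: ...#.
.#...
.####
...##
.....
step 9: ...#.
.##..
....#
..###
.....
step 10: ..#.#
.###.
....#
..###
.....
step 11: ..#.#
.###.
.....
..#..
....#
step 12: ..#.#
.###.
.....
..##.
..##.
step 13: ..#.#
.###.
.....
#.##.
####.
step 14: ..#.#
.###.
.....
..##.
..##.
step 15: ##..#
..##.
.....
..##.
..##.
step 16: ##..#
..##.
...#.
....#
..#..
step 17: #.###
...#.
...#.
....#
..#..
step 18: #..##
.##..
..##.
....#
..#..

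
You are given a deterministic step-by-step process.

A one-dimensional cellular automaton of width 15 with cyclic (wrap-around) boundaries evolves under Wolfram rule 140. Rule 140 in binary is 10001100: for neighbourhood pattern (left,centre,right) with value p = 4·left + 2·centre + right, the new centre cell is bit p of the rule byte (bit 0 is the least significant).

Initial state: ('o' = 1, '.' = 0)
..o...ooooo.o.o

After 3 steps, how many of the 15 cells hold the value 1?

5

step 0: ..o...ooooo.o.o
step 1: ..o...oooo..o.o
step 2: ..o...ooo...o.o
step 3: ..o...oo....o.o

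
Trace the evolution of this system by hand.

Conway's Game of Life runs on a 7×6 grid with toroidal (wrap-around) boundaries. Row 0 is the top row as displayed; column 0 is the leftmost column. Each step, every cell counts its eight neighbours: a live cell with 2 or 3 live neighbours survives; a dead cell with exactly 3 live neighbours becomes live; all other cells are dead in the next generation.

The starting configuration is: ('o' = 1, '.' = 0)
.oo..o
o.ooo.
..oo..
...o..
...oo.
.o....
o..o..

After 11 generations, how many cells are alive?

2

t=0: .oo..o
o.ooo.
..oo..
...o..
...oo.
.o....
o..o..
t=1: .....o
o...oo
.o....
......
..ooo.
..ooo.
o.....
t=2: ....o.
o...oo
o....o
..oo..
..o.o.
.oo.oo
...ooo
t=3: o.....
o...o.
oo.o..
.ooooo
....oo
ooo...
o.o...
t=4: o.....
o.....
......
.o....
......
o.oo..
o.o..o
t=5: o.....
......
......
......
.oo...
o.oo.o
o.oo.o
t=6: oo...o
......
......
......
oooo..
.....o
..oo..
t=7: ooo...
o.....
......
.oo...
ooo...
o...o.
.oo.oo
t=8: ..oo..
o.....
.o....
o.o...
o.oo.o
....o.
..o.o.
t=9: .ooo..
.oo...
oo....
o.oo.o
o.oooo
.oo.o.
..o.o.
t=10: ......
...o..
...o.o
......
......
o.....
....o.
t=11: ......
....o.
....o.
......
......
......
......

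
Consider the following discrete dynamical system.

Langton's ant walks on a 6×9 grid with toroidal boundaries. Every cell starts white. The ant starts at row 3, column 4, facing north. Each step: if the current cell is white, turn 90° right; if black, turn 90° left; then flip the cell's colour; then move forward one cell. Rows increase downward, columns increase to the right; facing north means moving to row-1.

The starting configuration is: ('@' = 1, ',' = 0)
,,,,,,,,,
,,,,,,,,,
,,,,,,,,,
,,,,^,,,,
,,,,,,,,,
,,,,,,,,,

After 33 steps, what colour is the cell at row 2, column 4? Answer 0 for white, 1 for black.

k=0  ,,,,,,,,,
,,,,,,,,,
,,,,,,,,,
,,,,^,,,,
,,,,,,,,,
,,,,,,,,,
k=1  ,,,,,,,,,
,,,,,,,,,
,,,,,,,,,
,,,,@>,,,
,,,,,,,,,
,,,,,,,,,
k=2  ,,,,,,,,,
,,,,,,,,,
,,,,,,,,,
,,,,@@,,,
,,,,,v,,,
,,,,,,,,,
k=3  ,,,,,,,,,
,,,,,,,,,
,,,,,,,,,
,,,,@@,,,
,,,,<@,,,
,,,,,,,,,
k=4  ,,,,,,,,,
,,,,,,,,,
,,,,,,,,,
,,,,^@,,,
,,,,@@,,,
,,,,,,,,,
k=5  ,,,,,,,,,
,,,,,,,,,
,,,,,,,,,
,,,<,@,,,
,,,,@@,,,
,,,,,,,,,
k=6  ,,,,,,,,,
,,,,,,,,,
,,,^,,,,,
,,,@,@,,,
,,,,@@,,,
,,,,,,,,,
k=7  ,,,,,,,,,
,,,,,,,,,
,,,@>,,,,
,,,@,@,,,
,,,,@@,,,
,,,,,,,,,
k=8  ,,,,,,,,,
,,,,,,,,,
,,,@@,,,,
,,,@v@,,,
,,,,@@,,,
,,,,,,,,,
k=9  ,,,,,,,,,
,,,,,,,,,
,,,@@,,,,
,,,<@@,,,
,,,,@@,,,
,,,,,,,,,
k=10  ,,,,,,,,,
,,,,,,,,,
,,,@@,,,,
,,,,@@,,,
,,,v@@,,,
,,,,,,,,,
k=11  ,,,,,,,,,
,,,,,,,,,
,,,@@,,,,
,,,,@@,,,
,,<@@@,,,
,,,,,,,,,
k=12  ,,,,,,,,,
,,,,,,,,,
,,,@@,,,,
,,^,@@,,,
,,@@@@,,,
,,,,,,,,,
k=13  ,,,,,,,,,
,,,,,,,,,
,,,@@,,,,
,,@>@@,,,
,,@@@@,,,
,,,,,,,,,
k=14  ,,,,,,,,,
,,,,,,,,,
,,,@@,,,,
,,@@@@,,,
,,@v@@,,,
,,,,,,,,,
k=15  ,,,,,,,,,
,,,,,,,,,
,,,@@,,,,
,,@@@@,,,
,,@,>@,,,
,,,,,,,,,
k=16  ,,,,,,,,,
,,,,,,,,,
,,,@@,,,,
,,@@^@,,,
,,@,,@,,,
,,,,,,,,,
k=17  ,,,,,,,,,
,,,,,,,,,
,,,@@,,,,
,,@<,@,,,
,,@,,@,,,
,,,,,,,,,
k=18  ,,,,,,,,,
,,,,,,,,,
,,,@@,,,,
,,@,,@,,,
,,@v,@,,,
,,,,,,,,,
k=19  ,,,,,,,,,
,,,,,,,,,
,,,@@,,,,
,,@,,@,,,
,,<@,@,,,
,,,,,,,,,
k=20  ,,,,,,,,,
,,,,,,,,,
,,,@@,,,,
,,@,,@,,,
,,,@,@,,,
,,v,,,,,,
k=21  ,,,,,,,,,
,,,,,,,,,
,,,@@,,,,
,,@,,@,,,
,,,@,@,,,
,<@,,,,,,
k=22  ,,,,,,,,,
,,,,,,,,,
,,,@@,,,,
,,@,,@,,,
,^,@,@,,,
,@@,,,,,,
k=23  ,,,,,,,,,
,,,,,,,,,
,,,@@,,,,
,,@,,@,,,
,@>@,@,,,
,@@,,,,,,
k=24  ,,,,,,,,,
,,,,,,,,,
,,,@@,,,,
,,@,,@,,,
,@@@,@,,,
,@v,,,,,,
k=25  ,,,,,,,,,
,,,,,,,,,
,,,@@,,,,
,,@,,@,,,
,@@@,@,,,
,@,>,,,,,
k=26  ,,,v,,,,,
,,,,,,,,,
,,,@@,,,,
,,@,,@,,,
,@@@,@,,,
,@,@,,,,,
k=27  ,,<@,,,,,
,,,,,,,,,
,,,@@,,,,
,,@,,@,,,
,@@@,@,,,
,@,@,,,,,
k=28  ,,@@,,,,,
,,,,,,,,,
,,,@@,,,,
,,@,,@,,,
,@@@,@,,,
,@^@,,,,,
k=29  ,,@@,,,,,
,,,,,,,,,
,,,@@,,,,
,,@,,@,,,
,@@@,@,,,
,@@>,,,,,
k=30  ,,@@,,,,,
,,,,,,,,,
,,,@@,,,,
,,@,,@,,,
,@@^,@,,,
,@@,,,,,,
k=31  ,,@@,,,,,
,,,,,,,,,
,,,@@,,,,
,,@,,@,,,
,@<,,@,,,
,@@,,,,,,
k=32  ,,@@,,,,,
,,,,,,,,,
,,,@@,,,,
,,@,,@,,,
,@,,,@,,,
,@v,,,,,,
k=33  ,,@@,,,,,
,,,,,,,,,
,,,@@,,,,
,,@,,@,,,
,@,,,@,,,
,@,>,,,,,

1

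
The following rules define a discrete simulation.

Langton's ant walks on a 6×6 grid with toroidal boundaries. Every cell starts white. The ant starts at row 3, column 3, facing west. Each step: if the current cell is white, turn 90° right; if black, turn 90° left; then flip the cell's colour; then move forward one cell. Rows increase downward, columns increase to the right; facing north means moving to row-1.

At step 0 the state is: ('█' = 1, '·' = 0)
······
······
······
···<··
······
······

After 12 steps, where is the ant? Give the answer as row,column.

step 0: ······
······
······
···<··
······
······
step 1: ······
······
···^··
···█··
······
······
step 2: ······
······
···█>·
···█··
······
······
step 3: ······
······
···██·
···█v·
······
······
step 4: ······
······
···██·
···<█·
······
······
step 5: ······
······
···██·
····█·
···v··
······
step 6: ······
······
···██·
····█·
··<█··
······
step 7: ······
······
···██·
··^·█·
··██··
······
step 8: ······
······
···██·
··█>█·
··██··
······
step 9: ······
······
···██·
··███·
··█v··
······
step 10: ······
······
···██·
··███·
··█·>·
······
step 11: ······
······
···██·
··███·
··█·█·
····v·
step 12: ······
······
···██·
··███·
··█·█·
···<█·

5,3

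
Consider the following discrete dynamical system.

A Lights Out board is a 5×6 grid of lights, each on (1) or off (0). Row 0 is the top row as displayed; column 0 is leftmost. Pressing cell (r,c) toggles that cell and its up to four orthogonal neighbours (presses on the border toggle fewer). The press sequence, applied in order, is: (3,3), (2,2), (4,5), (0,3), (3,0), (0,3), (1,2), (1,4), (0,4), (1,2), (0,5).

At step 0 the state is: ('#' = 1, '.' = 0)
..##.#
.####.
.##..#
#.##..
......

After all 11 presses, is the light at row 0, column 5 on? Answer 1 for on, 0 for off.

k=0  ..##.#
.####.
.##..#
#.##..
......
k=1  ..##.#
.####.
.###.#
#...#.
...#..
k=2  ..##.#
.#.##.
.....#
#.#.#.
...#..
k=3  ..##.#
.#.##.
.....#
#.#.##
...###
k=4  ....##
.#..#.
.....#
#.#.##
...###
k=5  ....##
.#..#.
#....#
.##.##
#..###
k=6  ..##.#
.#.##.
#....#
.##.##
#..###
k=7  ...#.#
..#.#.
#.#..#
.##.##
#..###
k=8  ...###
..##.#
#.#.##
.##.##
#..###
k=9  ......
..####
#.#.##
.##.##
#..###
k=10  ..#...
.#..##
#...##
.##.##
#..###
k=11  ..#.##
.#..#.
#...##
.##.##
#..###

1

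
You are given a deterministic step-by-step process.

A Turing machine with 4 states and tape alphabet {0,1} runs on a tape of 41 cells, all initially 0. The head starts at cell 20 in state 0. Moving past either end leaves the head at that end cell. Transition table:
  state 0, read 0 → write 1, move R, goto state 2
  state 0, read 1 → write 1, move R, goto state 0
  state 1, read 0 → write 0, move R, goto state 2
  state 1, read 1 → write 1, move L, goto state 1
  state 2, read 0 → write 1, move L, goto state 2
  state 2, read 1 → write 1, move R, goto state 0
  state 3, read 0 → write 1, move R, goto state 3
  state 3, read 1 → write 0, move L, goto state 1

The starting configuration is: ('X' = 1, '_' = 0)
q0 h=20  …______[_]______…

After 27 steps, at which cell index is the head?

33

gen 0: q0 h=20  …______[_]______…
gen 1: q2 h=21  …_____X[_]______…
gen 2: q2 h=20  …______[X]X_____…
gen 3: q0 h=21  …_____X[X]______…
gen 4: q0 h=22  …____XX[_]______…
gen 5: q2 h=23  …___XXX[_]______…
gen 6: q2 h=22  …____XX[X]X_____…
gen 7: q0 h=23  …___XXX[X]______…
gen 8: q0 h=24  …__XXXX[_]______…
gen 9: q2 h=25  …_XXXXX[_]______…
gen 10: q2 h=24  …__XXXX[X]X_____…
gen 11: q0 h=25  …_XXXXX[X]______…
gen 12: q0 h=26  …XXXXXX[_]______…
gen 13: q2 h=27  …XXXXXX[_]______…
gen 14: q2 h=26  …XXXXXX[X]X_____…
gen 15: q0 h=27  …XXXXXX[X]______…
gen 16: q0 h=28  …XXXXXX[_]______…
gen 17: q2 h=29  …XXXXXX[_]______…
gen 18: q2 h=28  …XXXXXX[X]X_____…
gen 19: q0 h=29  …XXXXXX[X]______…
gen 20: q0 h=30  …XXXXXX[_]______…
gen 21: q2 h=31  …XXXXXX[_]______…
gen 22: q2 h=30  …XXXXXX[X]X_____…
gen 23: q0 h=31  …XXXXXX[X]______…
gen 24: q0 h=32  …XXXXXX[_]______…
gen 25: q2 h=33  …XXXXXX[_]______…
gen 26: q2 h=32  …XXXXXX[X]X_____…
gen 27: q0 h=33  …XXXXXX[X]______…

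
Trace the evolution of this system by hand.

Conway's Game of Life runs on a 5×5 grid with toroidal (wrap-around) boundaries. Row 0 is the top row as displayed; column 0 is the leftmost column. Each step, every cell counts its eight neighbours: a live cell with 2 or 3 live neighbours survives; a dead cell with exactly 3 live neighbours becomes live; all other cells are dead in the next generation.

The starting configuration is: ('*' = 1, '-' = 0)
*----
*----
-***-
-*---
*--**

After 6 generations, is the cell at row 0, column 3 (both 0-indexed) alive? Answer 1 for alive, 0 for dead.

step 0: *----
*----
-***-
-*---
*--**
step 1: **---
*-*-*
***--
-*---
**--*
step 2: --**-
--***
--***
----*
--*-*
step 3: -*---
-*---
*-*--
*-*-*
--*-*
step 4: ***--
***--
*-***
*-*-*
--*-*
step 5: ----*
-----
-----
--*--
--*-*
step 6: ---*-
-----
-----
---*-
-----

1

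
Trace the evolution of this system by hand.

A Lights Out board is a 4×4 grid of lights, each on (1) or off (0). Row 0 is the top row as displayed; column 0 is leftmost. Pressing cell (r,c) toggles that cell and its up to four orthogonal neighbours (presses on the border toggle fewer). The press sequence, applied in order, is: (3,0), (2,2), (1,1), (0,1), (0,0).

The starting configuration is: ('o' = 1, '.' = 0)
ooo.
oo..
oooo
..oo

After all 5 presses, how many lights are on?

7

t=0: ooo.
oo..
oooo
..oo
t=1: ooo.
oo..
.ooo
oooo
t=2: ooo.
ooo.
....
oo.o
t=3: o.o.
....
.o..
oo.o
t=4: .o..
.o..
.o..
oo.o
t=5: o...
oo..
.o..
oo.o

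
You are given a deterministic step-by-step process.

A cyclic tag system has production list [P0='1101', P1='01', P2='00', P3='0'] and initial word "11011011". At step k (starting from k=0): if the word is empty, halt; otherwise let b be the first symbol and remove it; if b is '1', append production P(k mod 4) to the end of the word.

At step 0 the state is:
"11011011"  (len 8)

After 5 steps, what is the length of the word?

gen 0: "11011011"  (len 8)
gen 1: "10110111101"  (len 11)
gen 2: "011011110101"  (len 12)
gen 3: "11011110101"  (len 11)
gen 4: "10111101010"  (len 11)
gen 5: "01111010101101"  (len 14)

14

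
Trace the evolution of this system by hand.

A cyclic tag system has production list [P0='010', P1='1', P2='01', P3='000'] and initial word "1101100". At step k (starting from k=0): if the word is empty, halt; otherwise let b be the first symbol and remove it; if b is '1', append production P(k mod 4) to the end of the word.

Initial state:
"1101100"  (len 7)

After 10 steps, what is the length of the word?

gen 0: "1101100"  (len 7)
gen 1: "101100010"  (len 9)
gen 2: "011000101"  (len 9)
gen 3: "11000101"  (len 8)
gen 4: "1000101000"  (len 10)
gen 5: "000101000010"  (len 12)
gen 6: "00101000010"  (len 11)
gen 7: "0101000010"  (len 10)
gen 8: "101000010"  (len 9)
gen 9: "01000010010"  (len 11)
gen 10: "1000010010"  (len 10)

10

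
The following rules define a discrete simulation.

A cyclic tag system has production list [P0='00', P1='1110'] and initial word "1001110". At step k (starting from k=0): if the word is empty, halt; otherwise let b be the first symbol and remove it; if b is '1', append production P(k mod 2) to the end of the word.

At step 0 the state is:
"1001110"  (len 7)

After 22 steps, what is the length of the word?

27

step 0: "1001110"  (len 7)
step 1: "00111000"  (len 8)
step 2: "0111000"  (len 7)
step 3: "111000"  (len 6)
step 4: "110001110"  (len 9)
step 5: "1000111000"  (len 10)
step 6: "0001110001110"  (len 13)
step 7: "001110001110"  (len 12)
step 8: "01110001110"  (len 11)
step 9: "1110001110"  (len 10)
step 10: "1100011101110"  (len 13)
step 11: "10001110111000"  (len 14)
step 12: "00011101110001110"  (len 17)
step 13: "0011101110001110"  (len 16)
step 14: "011101110001110"  (len 15)
step 15: "11101110001110"  (len 14)
step 16: "11011100011101110"  (len 17)
step 17: "101110001110111000"  (len 18)
step 18: "011100011101110001110"  (len 21)
step 19: "11100011101110001110"  (len 20)
step 20: "11000111011100011101110"  (len 23)
step 21: "100011101110001110111000"  (len 24)
step 22: "000111011100011101110001110"  (len 27)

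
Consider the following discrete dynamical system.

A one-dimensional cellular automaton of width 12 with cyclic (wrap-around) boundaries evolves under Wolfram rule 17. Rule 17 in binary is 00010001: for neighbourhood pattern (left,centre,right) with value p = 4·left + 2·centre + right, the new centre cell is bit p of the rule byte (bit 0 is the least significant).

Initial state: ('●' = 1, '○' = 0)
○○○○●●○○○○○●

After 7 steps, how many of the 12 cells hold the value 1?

7

gen 0: ○○○○●●○○○○○●
gen 1: ●●●○○○●●●●○○
gen 2: ○○○●●○○○○○●○
gen 3: ●●○○○●●●●○○●
gen 4: ○○●●○○○○○●○○
gen 5: ●○○○●●●●○○●●
gen 6: ○●●○○○○○●○○○
gen 7: ○○○●●●●○○●●●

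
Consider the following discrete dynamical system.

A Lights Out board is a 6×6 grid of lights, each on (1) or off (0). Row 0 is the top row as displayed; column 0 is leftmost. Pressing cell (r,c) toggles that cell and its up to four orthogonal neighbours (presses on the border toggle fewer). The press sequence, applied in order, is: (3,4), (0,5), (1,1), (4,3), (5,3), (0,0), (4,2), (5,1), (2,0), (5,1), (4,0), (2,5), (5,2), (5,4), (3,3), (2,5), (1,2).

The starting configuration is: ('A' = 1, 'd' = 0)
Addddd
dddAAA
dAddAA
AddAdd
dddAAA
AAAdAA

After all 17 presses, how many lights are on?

k=0  Addddd
dddAAA
dAddAA
AddAdd
dddAAA
AAAdAA
k=1  Addddd
dddAAA
dAdddA
AdddAA
dddAdA
AAAdAA
k=2  AdddAA
dddAAd
dAdddA
AdddAA
dddAdA
AAAdAA
k=3  AAddAA
AAAAAd
dddddA
AdddAA
dddAdA
AAAdAA
k=4  AAddAA
AAAAAd
dddddA
AddAAA
ddAdAA
AAAAAA
k=5  AAddAA
AAAAAd
dddddA
AddAAA
ddAAAA
AAdddA
k=6  ddddAA
dAAAAd
dddddA
AddAAA
ddAAAA
AAdddA
k=7  ddddAA
dAAAAd
dddddA
AdAAAA
dAddAA
AAAddA
k=8  ddddAA
dAAAAd
dddddA
AdAAAA
ddddAA
dddddA
k=9  ddddAA
AAAAAd
AAdddA
ddAAAA
ddddAA
dddddA
k=10  ddddAA
AAAAAd
AAdddA
ddAAAA
dAddAA
AAAddA
k=11  ddddAA
AAAAAd
AAdddA
AdAAAA
AdddAA
dAAddA
k=12  ddddAA
AAAAAA
AAddAd
AdAAAd
AdddAA
dAAddA
k=13  ddddAA
AAAAAA
AAddAd
AdAAAd
AdAdAA
dddAdA
k=14  ddddAA
AAAAAA
AAddAd
AdAAAd
AdAddA
ddddAd
k=15  ddddAA
AAAAAA
AAdAAd
Addddd
AdAAdA
ddddAd
k=16  ddddAA
AAAAAd
AAdAdA
AddddA
AdAAdA
ddddAd
k=17  ddAdAA
AdddAd
AAAAdA
AddddA
AdAAdA
ddddAd

17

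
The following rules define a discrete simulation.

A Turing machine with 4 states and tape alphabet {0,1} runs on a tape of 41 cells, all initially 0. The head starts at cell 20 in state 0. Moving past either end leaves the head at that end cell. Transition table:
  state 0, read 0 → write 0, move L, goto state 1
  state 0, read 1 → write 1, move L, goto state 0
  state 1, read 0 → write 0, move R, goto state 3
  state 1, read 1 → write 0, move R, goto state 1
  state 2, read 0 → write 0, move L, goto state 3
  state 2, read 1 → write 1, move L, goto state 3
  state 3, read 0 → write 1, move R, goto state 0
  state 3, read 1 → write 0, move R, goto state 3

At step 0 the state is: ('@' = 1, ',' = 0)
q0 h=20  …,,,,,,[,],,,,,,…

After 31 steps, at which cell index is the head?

k=0  q0 h=20  …,,,,,,[,],,,,,,…
k=1  q1 h=19  …,,,,,,[,],,,,,,…
k=2  q3 h=20  …,,,,,,[,],,,,,,…
k=3  q0 h=21  …,,,,,@[,],,,,,,…
k=4  q1 h=20  …,,,,,,[@],,,,,,…
k=5  q1 h=21  …,,,,,,[,],,,,,,…
k=6  q3 h=22  …,,,,,,[,],,,,,,…
k=7  q0 h=23  …,,,,,@[,],,,,,,…
k=8  q1 h=22  …,,,,,,[@],,,,,,…
k=9  q1 h=23  …,,,,,,[,],,,,,,…
k=10  q3 h=24  …,,,,,,[,],,,,,,…
k=11  q0 h=25  …,,,,,@[,],,,,,,…
k=12  q1 h=24  …,,,,,,[@],,,,,,…
k=13  q1 h=25  …,,,,,,[,],,,,,,…
k=14  q3 h=26  …,,,,,,[,],,,,,,…
k=15  q0 h=27  …,,,,,@[,],,,,,,…
k=16  q1 h=26  …,,,,,,[@],,,,,,…
k=17  q1 h=27  …,,,,,,[,],,,,,,…
k=18  q3 h=28  …,,,,,,[,],,,,,,…
k=19  q0 h=29  …,,,,,@[,],,,,,,…
k=20  q1 h=28  …,,,,,,[@],,,,,,…
k=21  q1 h=29  …,,,,,,[,],,,,,,…
k=22  q3 h=30  …,,,,,,[,],,,,,,…
k=23  q0 h=31  …,,,,,@[,],,,,,,…
k=24  q1 h=30  …,,,,,,[@],,,,,,…
k=25  q1 h=31  …,,,,,,[,],,,,,,…
k=26  q3 h=32  …,,,,,,[,],,,,,,…
k=27  q0 h=33  …,,,,,@[,],,,,,,…
k=28  q1 h=32  …,,,,,,[@],,,,,,…
k=29  q1 h=33  …,,,,,,[,],,,,,,…
k=30  q3 h=34  …,,,,,,[,],,,,,,|
k=31  q0 h=35  …,,,,,@[,],,,,,|

35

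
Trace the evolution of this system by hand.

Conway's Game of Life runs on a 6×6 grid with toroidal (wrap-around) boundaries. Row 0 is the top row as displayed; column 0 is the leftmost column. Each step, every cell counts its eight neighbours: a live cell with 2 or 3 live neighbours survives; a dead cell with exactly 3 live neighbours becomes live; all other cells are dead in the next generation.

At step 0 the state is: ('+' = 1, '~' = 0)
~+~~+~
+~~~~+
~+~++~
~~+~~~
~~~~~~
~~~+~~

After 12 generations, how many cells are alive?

8

k=0  ~+~~+~
+~~~~+
~+~++~
~~+~~~
~~~~~~
~~~+~~
k=1  +~~~++
++++~+
++++++
~~++~~
~~~~~~
~~~~~~
k=2  ~~+++~
~~~~~~
~~~~~~
+~~~~+
~~~~~~
~~~~~+
k=3  ~~~++~
~~~+~~
~~~~~~
~~~~~~
+~~~~+
~~~++~
k=4  ~~+~~~
~~~++~
~~~~~~
~~~~~~
~~~~++
~~~+~~
k=5  ~~+~+~
~~~+~~
~~~~~~
~~~~~~
~~~~+~
~~~++~
k=6  ~~+~+~
~~~+~~
~~~~~~
~~~~~~
~~~++~
~~~~++
k=7  ~~~~++
~~~+~~
~~~~~~
~~~~~~
~~~+++
~~~~~+
k=8  ~~~~++
~~~~+~
~~~~~~
~~~~+~
~~~~++
+~~+~~
k=9  ~~~+++
~~~~++
~~~~~~
~~~~++
~~~+++
+~~+~~
k=10  +~~+~~
~~~+~+
~~~~~~
~~~+~+
+~~+~~
+~+~~~
k=11  ++++++
~~~~+~
~~~~~~
~~~~+~
++++++
+~++~+
k=12  ~~~~~~
+++~+~
~~~~~~
+++~+~
~~~~~~
~~~~~~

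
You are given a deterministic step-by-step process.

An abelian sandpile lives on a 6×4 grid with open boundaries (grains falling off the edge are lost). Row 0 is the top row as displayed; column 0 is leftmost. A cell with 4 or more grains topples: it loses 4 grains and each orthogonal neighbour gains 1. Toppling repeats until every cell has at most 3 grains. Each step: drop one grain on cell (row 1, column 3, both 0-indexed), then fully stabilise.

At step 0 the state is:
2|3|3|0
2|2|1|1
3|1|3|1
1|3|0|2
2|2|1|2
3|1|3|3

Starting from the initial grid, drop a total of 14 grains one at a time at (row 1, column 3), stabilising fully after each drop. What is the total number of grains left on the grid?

step 0: 2|3|3|0
2|2|1|1
3|1|3|1
1|3|0|2
2|2|1|2
3|1|3|3
step 1: 2|3|3|0
2|2|1|2
3|1|3|1
1|3|0|2
2|2|1|2
3|1|3|3
step 2: 2|3|3|0
2|2|1|3
3|1|3|1
1|3|0|2
2|2|1|2
3|1|3|3
step 3: 2|3|3|1
2|2|2|0
3|1|3|2
1|3|0|2
2|2|1|2
3|1|3|3
step 4: 2|3|3|1
2|2|2|1
3|1|3|2
1|3|0|2
2|2|1|2
3|1|3|3
step 5: 2|3|3|1
2|2|2|2
3|1|3|2
1|3|0|2
2|2|1|2
3|1|3|3
step 6: 2|3|3|1
2|2|2|3
3|1|3|2
1|3|0|2
2|2|1|2
3|1|3|3
step 7: 2|3|3|2
2|2|3|0
3|1|3|3
1|3|0|2
2|2|1|2
3|1|3|3
step 8: 2|3|3|2
2|2|3|1
3|1|3|3
1|3|0|2
2|2|1|2
3|1|3|3
step 9: 2|3|3|2
2|2|3|2
3|1|3|3
1|3|0|2
2|2|1|2
3|1|3|3
step 10: 2|3|3|2
2|2|3|3
3|1|3|3
1|3|0|2
2|2|1|2
3|1|3|3
step 11: 3|1|2|0
3|0|3|3
3|3|1|1
1|3|1|3
2|2|1|2
3|1|3|3
step 12: 3|1|3|1
3|1|0|1
3|3|2|2
1|3|1|3
2|2|1|2
3|1|3|3
step 13: 3|1|3|1
3|1|0|2
3|3|2|2
1|3|1|3
2|2|1|2
3|1|3|3
step 14: 3|1|3|1
3|1|0|3
3|3|2|2
1|3|1|3
2|2|1|2
3|1|3|3

50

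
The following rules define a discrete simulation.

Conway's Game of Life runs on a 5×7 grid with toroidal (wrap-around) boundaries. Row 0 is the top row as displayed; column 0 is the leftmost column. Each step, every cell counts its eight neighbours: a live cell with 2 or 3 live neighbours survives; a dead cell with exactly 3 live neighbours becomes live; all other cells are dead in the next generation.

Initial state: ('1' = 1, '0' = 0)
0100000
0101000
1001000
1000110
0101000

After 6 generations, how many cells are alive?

7

gen 0: 0100000
0101000
1001000
1000110
0101000
gen 1: 1100000
1100000
1111001
1111101
1110100
gen 2: 0000001
0000000
0000110
0000100
0000110
gen 3: 0000010
0000010
0000110
0001000
0000110
gen 4: 0000011
0000011
0000110
0001000
0000110
gen 5: 0000000
0000000
0000111
0001000
0000111
gen 6: 0000010
0000010
0000110
0001000
0000110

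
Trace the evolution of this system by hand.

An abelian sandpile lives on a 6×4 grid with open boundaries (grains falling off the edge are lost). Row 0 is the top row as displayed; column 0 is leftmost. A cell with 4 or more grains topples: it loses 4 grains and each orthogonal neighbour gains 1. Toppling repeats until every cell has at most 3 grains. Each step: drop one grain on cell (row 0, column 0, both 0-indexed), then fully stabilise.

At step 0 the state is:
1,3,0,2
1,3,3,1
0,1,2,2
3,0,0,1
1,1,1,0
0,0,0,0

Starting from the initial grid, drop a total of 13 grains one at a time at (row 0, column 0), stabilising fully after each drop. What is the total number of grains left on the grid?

gen 0: 1,3,0,2
1,3,3,1
0,1,2,2
3,0,0,1
1,1,1,0
0,0,0,0
gen 1: 2,3,0,2
1,3,3,1
0,1,2,2
3,0,0,1
1,1,1,0
0,0,0,0
gen 2: 3,3,0,2
1,3,3,1
0,1,2,2
3,0,0,1
1,1,1,0
0,0,0,0
gen 3: 1,1,2,2
3,1,0,2
0,2,3,2
3,0,0,1
1,1,1,0
0,0,0,0
gen 4: 2,1,2,2
3,1,0,2
0,2,3,2
3,0,0,1
1,1,1,0
0,0,0,0
gen 5: 3,1,2,2
3,1,0,2
0,2,3,2
3,0,0,1
1,1,1,0
0,0,0,0
gen 6: 1,2,2,2
0,2,0,2
1,2,3,2
3,0,0,1
1,1,1,0
0,0,0,0
gen 7: 2,2,2,2
0,2,0,2
1,2,3,2
3,0,0,1
1,1,1,0
0,0,0,0
gen 8: 3,2,2,2
0,2,0,2
1,2,3,2
3,0,0,1
1,1,1,0
0,0,0,0
gen 9: 0,3,2,2
1,2,0,2
1,2,3,2
3,0,0,1
1,1,1,0
0,0,0,0
gen 10: 1,3,2,2
1,2,0,2
1,2,3,2
3,0,0,1
1,1,1,0
0,0,0,0
gen 11: 2,3,2,2
1,2,0,2
1,2,3,2
3,0,0,1
1,1,1,0
0,0,0,0
gen 12: 3,3,2,2
1,2,0,2
1,2,3,2
3,0,0,1
1,1,1,0
0,0,0,0
gen 13: 1,0,3,2
2,3,0,2
1,2,3,2
3,0,0,1
1,1,1,0
0,0,0,0

28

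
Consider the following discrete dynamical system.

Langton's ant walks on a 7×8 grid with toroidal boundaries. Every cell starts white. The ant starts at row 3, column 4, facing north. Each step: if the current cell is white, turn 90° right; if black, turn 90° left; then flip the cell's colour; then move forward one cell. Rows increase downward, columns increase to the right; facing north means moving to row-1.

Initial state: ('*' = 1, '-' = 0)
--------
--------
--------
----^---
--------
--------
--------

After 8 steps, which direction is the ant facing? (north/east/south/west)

south

k=0  --------
--------
--------
----^---
--------
--------
--------
k=1  --------
--------
--------
----*>--
--------
--------
--------
k=2  --------
--------
--------
----**--
-----v--
--------
--------
k=3  --------
--------
--------
----**--
----<*--
--------
--------
k=4  --------
--------
--------
----^*--
----**--
--------
--------
k=5  --------
--------
--------
---<-*--
----**--
--------
--------
k=6  --------
--------
---^----
---*-*--
----**--
--------
--------
k=7  --------
--------
---*>---
---*-*--
----**--
--------
--------
k=8  --------
--------
---**---
---*v*--
----**--
--------
--------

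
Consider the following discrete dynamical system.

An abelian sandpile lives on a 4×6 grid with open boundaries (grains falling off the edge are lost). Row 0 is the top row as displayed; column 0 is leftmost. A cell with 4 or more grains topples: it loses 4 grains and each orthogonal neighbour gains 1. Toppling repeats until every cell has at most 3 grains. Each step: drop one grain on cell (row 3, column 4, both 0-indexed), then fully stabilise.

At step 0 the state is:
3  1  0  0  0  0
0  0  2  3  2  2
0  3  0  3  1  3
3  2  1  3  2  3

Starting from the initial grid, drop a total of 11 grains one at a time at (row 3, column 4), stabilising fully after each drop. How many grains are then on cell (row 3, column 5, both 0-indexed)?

[0] 3  1  0  0  0  0
0  0  2  3  2  2
0  3  0  3  1  3
3  2  1  3  2  3
[1] 3  1  0  0  0  0
0  0  2  3  2  2
0  3  0  3  1  3
3  2  1  3  3  3
[2] 3  1  0  1  1  1
0  0  3  1  1  0
0  3  1  2  1  2
3  2  2  1  3  1
[3] 3  1  0  1  1  1
0  0  3  1  1  0
0  3  1  2  2  2
3  2  2  2  0  2
[4] 3  1  0  1  1  1
0  0  3  1  1  0
0  3  1  2  2  2
3  2  2  2  1  2
[5] 3  1  0  1  1  1
0  0  3  1  1  0
0  3  1  2  2  2
3  2  2  2  2  2
[6] 3  1  0  1  1  1
0  0  3  1  1  0
0  3  1  2  2  2
3  2  2  2  3  2
[7] 3  1  0  1  1  1
0  0  3  1  1  0
0  3  1  2  3  2
3  2  2  3  0  3
[8] 3  1  0  1  1  1
0  0  3  1  1  0
0  3  1  2  3  2
3  2  2  3  1  3
[9] 3  1  0  1  1  1
0  0  3  1  1  0
0  3  1  2  3  2
3  2  2  3  2  3
[10] 3  1  0  1  1  1
0  0  3  1  1  0
0  3  1  2  3  2
3  2  2  3  3  3
[11] 3  1  0  1  1  1
0  0  3  2  2  1
0  3  2  0  2  0
3  2  3  1  3  1

1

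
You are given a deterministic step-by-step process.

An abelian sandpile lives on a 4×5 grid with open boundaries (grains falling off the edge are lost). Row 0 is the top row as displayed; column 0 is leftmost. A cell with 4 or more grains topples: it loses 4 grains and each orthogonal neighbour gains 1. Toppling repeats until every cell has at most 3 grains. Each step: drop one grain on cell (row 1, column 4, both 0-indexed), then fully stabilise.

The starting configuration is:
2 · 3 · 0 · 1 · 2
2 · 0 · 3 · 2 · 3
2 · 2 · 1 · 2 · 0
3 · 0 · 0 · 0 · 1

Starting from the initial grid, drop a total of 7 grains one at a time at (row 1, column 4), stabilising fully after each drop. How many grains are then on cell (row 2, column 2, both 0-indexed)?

2

k=0  2 · 3 · 0 · 1 · 2
2 · 0 · 3 · 2 · 3
2 · 2 · 1 · 2 · 0
3 · 0 · 0 · 0 · 1
k=1  2 · 3 · 0 · 1 · 3
2 · 0 · 3 · 3 · 0
2 · 2 · 1 · 2 · 1
3 · 0 · 0 · 0 · 1
k=2  2 · 3 · 0 · 1 · 3
2 · 0 · 3 · 3 · 1
2 · 2 · 1 · 2 · 1
3 · 0 · 0 · 0 · 1
k=3  2 · 3 · 0 · 1 · 3
2 · 0 · 3 · 3 · 2
2 · 2 · 1 · 2 · 1
3 · 0 · 0 · 0 · 1
k=4  2 · 3 · 0 · 1 · 3
2 · 0 · 3 · 3 · 3
2 · 2 · 1 · 2 · 1
3 · 0 · 0 · 0 · 1
k=5  2 · 3 · 1 · 3 · 0
2 · 1 · 0 · 1 · 2
2 · 2 · 2 · 3 · 2
3 · 0 · 0 · 0 · 1
k=6  2 · 3 · 1 · 3 · 0
2 · 1 · 0 · 1 · 3
2 · 2 · 2 · 3 · 2
3 · 0 · 0 · 0 · 1
k=7  2 · 3 · 1 · 3 · 1
2 · 1 · 0 · 2 · 0
2 · 2 · 2 · 3 · 3
3 · 0 · 0 · 0 · 1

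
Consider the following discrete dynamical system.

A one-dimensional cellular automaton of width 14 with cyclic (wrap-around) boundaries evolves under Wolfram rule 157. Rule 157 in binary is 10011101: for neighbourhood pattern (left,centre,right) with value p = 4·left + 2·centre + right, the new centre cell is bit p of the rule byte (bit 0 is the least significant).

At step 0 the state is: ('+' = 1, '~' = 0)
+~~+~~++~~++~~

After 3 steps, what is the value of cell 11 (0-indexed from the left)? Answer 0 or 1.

0) +~~+~~++~~++~~
1) ++~++~+~+~+~+~
2) +~~+~~+~+~+~+~
3) ++~++~+~+~+~+~

0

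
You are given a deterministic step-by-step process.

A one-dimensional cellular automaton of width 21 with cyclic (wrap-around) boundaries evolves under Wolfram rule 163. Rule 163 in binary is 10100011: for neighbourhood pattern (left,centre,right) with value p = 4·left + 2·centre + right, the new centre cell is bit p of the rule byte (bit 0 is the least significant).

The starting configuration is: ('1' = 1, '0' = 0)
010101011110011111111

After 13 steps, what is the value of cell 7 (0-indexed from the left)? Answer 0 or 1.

k=0  010101011110011111111
k=1  101010101100101111110
k=2  010101010001010111101
k=3  101010100110101011010
k=4  010101001001010100101
k=5  101010010010101001010
k=6  010100100101010010101
k=7  101001001010100101010
k=8  010010010101001010101
k=9  100100101010010101010
k=10  001001010100101010101
k=11  010010101001010101010
k=12  100101010010101010100
k=13  001010100101010101001

0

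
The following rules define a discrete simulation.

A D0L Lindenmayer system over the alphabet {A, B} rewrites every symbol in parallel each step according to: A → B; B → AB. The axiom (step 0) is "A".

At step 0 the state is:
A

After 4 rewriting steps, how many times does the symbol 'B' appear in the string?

[0] A
[1] B
[2] AB
[3] BAB
[4] ABBAB

3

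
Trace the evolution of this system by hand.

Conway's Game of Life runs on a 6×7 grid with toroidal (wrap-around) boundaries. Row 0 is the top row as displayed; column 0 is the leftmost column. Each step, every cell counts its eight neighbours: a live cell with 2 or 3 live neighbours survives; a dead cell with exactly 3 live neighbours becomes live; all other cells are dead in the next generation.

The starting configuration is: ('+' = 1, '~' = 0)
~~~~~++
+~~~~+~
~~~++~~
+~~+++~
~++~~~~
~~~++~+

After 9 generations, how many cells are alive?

t=0: ~~~~~++
+~~~~+~
~~~++~~
+~~+++~
~++~~~~
~~~++~+
t=1: +~~~~~~
~~~~~+~
~~~+~~~
~+~~~+~
+++~~~+
+~+++~+
t=2: ++~+++~
~~~~~~~
~~~~+~~
~+~~~~+
~~~~+~~
~~++~+~
t=3: ~+~+~++
~~~+~+~
~~~~~~~
~~~~~+~
~~++++~
~++~~++
t=4: ~+~+~~~
~~+~~++
~~~~+~~
~~~+~+~
~+++~~~
~+~~~~~
t=5: ++~~~~~
~~++++~
~~~++~+
~~~+~~~
~+~++~~
++~+~~~
t=6: +~~~~~+
+++~~++
~~~~~~~
~~~~~+~
++~++~~
~~~++~~
t=7: ~~+++~~
~+~~~+~
++~~~+~
~~~~+~~
~~++~+~
~++++++
t=8: +~~~~~+
++~+~++
++~~+++
~++++++
~+~~~~+
~+~~~~+
t=9: ~~+~~~~
~~+~~~~
~~~~~~~
~~~+~~~
~+~++~+
~+~~~++

10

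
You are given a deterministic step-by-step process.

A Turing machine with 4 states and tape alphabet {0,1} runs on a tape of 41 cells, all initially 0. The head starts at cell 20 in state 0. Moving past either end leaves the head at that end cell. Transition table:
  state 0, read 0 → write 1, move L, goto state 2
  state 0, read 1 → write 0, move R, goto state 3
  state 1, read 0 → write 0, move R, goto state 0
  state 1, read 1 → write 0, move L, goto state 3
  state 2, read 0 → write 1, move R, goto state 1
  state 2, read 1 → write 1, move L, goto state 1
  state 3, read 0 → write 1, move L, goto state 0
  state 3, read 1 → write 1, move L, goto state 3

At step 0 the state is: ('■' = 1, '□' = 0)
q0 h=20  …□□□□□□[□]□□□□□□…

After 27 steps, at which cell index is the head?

[0] q0 h=20  …□□□□□□[□]□□□□□□…
[1] q2 h=19  …□□□□□□[□]■□□□□□…
[2] q1 h=20  …□□□□□■[■]□□□□□□…
[3] q3 h=19  …□□□□□□[■]□□□□□□…
[4] q3 h=18  …□□□□□□[□]■□□□□□…
[5] q0 h=17  …□□□□□□[□]■■□□□□…
[6] q2 h=16  …□□□□□□[□]■■■□□□…
[7] q1 h=17  …□□□□□■[■]■■□□□□…
[8] q3 h=16  …□□□□□□[■]□■■□□□…
[9] q3 h=15  …□□□□□□[□]■□■■□□…
[10] q0 h=14  …□□□□□□[□]■■□■■□…
[11] q2 h=13  …□□□□□□[□]■■■□■■…
[12] q1 h=14  …□□□□□■[■]■■□■■□…
[13] q3 h=13  …□□□□□□[■]□■■□■■…
[14] q3 h=12  …□□□□□□[□]■□■■□■…
[15] q0 h=11  …□□□□□□[□]■■□■■□…
[16] q2 h=10  …□□□□□□[□]■■■□■■…
[17] q1 h=11  …□□□□□■[■]■■□■■□…
[18] q3 h=10  …□□□□□□[■]□■■□■■…
[19] q3 h= 9  …□□□□□□[□]■□■■□■…
[20] q0 h= 8  …□□□□□□[□]■■□■■□…
[21] q2 h= 7  …□□□□□□[□]■■■□■■…
[22] q1 h= 8  …□□□□□■[■]■■□■■□…
[23] q3 h= 7  …□□□□□□[■]□■■□■■…
[24] q3 h= 6  |□□□□□□[□]■□■■□■…
[25] q0 h= 5  |□□□□□[□]■■□■■□…
[26] q2 h= 4  |□□□□[□]■■■□■■…
[27] q1 h= 5  |□□□□■[■]■■□■■□…

5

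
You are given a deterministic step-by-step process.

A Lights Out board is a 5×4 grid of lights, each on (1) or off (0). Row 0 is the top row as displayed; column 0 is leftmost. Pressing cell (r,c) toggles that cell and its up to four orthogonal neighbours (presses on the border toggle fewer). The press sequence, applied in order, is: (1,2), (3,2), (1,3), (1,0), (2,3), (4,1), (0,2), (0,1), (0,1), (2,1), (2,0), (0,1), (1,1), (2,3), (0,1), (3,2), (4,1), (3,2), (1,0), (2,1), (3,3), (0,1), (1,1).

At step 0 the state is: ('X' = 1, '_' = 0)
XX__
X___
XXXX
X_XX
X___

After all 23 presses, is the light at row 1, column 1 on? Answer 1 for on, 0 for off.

k=0  XX__
X___
XXXX
X_XX
X___
k=1  XXX_
XXXX
XX_X
X_XX
X___
k=2  XXX_
XXXX
XXXX
XX__
X_X_
k=3  XXXX
XX__
XXX_
XX__
X_X_
k=4  _XXX
____
_XX_
XX__
X_X_
k=5  _XXX
___X
_X_X
XX_X
X_X_
k=6  _XXX
___X
_X_X
X__X
_X__
k=7  ____
__XX
_X_X
X__X
_X__
k=8  XXX_
_XXX
_X_X
X__X
_X__
k=9  ____
__XX
_X_X
X__X
_X__
k=10  ____
_XXX
X_XX
XX_X
_X__
k=11  ____
XXXX
_XXX
_X_X
_X__
k=12  XXX_
X_XX
_XXX
_X_X
_X__
k=13  X_X_
_X_X
__XX
_X_X
_X__
k=14  X_X_
_X__
____
_X__
_X__
k=15  _X__
____
____
_X__
_X__
k=16  _X__
____
__X_
__XX
_XX_
k=17  _X__
____
__X_
_XXX
X___
k=18  _X__
____
____
____
X_X_
k=19  XX__
XX__
X___
____
X_X_
k=20  XX__
X___
_XX_
_X__
X_X_
k=21  XX__
X___
_XXX
_XXX
X_XX
k=22  __X_
XX__
_XXX
_XXX
X_XX
k=23  _XX_
__X_
__XX
_XXX
X_XX

0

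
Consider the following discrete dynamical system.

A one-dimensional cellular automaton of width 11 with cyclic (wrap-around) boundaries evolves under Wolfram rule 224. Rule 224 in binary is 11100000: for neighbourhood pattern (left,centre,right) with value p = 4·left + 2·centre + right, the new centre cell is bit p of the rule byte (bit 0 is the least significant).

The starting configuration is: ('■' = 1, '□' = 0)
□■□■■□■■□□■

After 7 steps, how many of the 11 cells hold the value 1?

0

0) □■□■■□■■□□■
1) ■□■□■■□■□□□
2) □■□■□■■□□□□
3) □□■□■□■□□□□
4) □□□■□■□□□□□
5) □□□□■□□□□□□
6) □□□□□□□□□□□
7) □□□□□□□□□□□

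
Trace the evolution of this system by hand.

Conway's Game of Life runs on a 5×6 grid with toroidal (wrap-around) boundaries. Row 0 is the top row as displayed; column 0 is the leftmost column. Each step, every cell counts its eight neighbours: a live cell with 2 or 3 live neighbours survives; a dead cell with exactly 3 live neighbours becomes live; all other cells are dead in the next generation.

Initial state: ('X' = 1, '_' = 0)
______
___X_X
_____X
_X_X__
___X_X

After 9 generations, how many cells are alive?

2

[0] ______
___X_X
_____X
_X_X__
___X_X
[1] ______
____X_
X_X___
X_X___
__X_X_
[2] ___X__
______
___X_X
__X__X
_X_X__
[3] __X___
____X_
____X_
X_XX__
___XX_
[4] ____X_
___X__
____XX
__X__X
_X__X_
[5] ___XX_
___X_X
___XXX
X__X_X
___XXX
[6] __X___
__X__X
__XX__
X_X___
X_X___
[7] __XX__
_XX___
__XX__
__X___
__XX__
[8] ______
_X____
___X__
_X____
_X____
[9] ______
______
__X___
__X___
______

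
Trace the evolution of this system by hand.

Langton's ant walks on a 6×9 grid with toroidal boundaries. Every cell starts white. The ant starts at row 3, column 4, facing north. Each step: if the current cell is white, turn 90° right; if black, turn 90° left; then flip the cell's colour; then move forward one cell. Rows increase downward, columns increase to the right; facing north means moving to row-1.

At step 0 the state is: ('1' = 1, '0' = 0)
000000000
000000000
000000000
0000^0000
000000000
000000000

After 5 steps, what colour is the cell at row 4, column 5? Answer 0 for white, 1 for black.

k=0  000000000
000000000
000000000
0000^0000
000000000
000000000
k=1  000000000
000000000
000000000
00001>000
000000000
000000000
k=2  000000000
000000000
000000000
000011000
00000v000
000000000
k=3  000000000
000000000
000000000
000011000
0000<1000
000000000
k=4  000000000
000000000
000000000
0000^1000
000011000
000000000
k=5  000000000
000000000
000000000
000<01000
000011000
000000000

1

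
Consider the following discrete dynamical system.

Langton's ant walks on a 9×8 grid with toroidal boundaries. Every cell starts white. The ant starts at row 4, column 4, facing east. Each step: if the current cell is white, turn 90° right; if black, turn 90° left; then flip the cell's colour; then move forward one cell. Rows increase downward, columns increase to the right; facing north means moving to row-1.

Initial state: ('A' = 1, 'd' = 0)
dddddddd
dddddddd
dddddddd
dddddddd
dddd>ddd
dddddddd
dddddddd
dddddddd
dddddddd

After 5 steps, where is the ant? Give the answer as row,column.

3,4

gen 0: dddddddd
dddddddd
dddddddd
dddddddd
dddd>ddd
dddddddd
dddddddd
dddddddd
dddddddd
gen 1: dddddddd
dddddddd
dddddddd
dddddddd
ddddAddd
ddddvddd
dddddddd
dddddddd
dddddddd
gen 2: dddddddd
dddddddd
dddddddd
dddddddd
ddddAddd
ddd<Addd
dddddddd
dddddddd
dddddddd
gen 3: dddddddd
dddddddd
dddddddd
dddddddd
ddd^Addd
dddAAddd
dddddddd
dddddddd
dddddddd
gen 4: dddddddd
dddddddd
dddddddd
dddddddd
dddA>ddd
dddAAddd
dddddddd
dddddddd
dddddddd
gen 5: dddddddd
dddddddd
dddddddd
dddd^ddd
dddAdddd
dddAAddd
dddddddd
dddddddd
dddddddd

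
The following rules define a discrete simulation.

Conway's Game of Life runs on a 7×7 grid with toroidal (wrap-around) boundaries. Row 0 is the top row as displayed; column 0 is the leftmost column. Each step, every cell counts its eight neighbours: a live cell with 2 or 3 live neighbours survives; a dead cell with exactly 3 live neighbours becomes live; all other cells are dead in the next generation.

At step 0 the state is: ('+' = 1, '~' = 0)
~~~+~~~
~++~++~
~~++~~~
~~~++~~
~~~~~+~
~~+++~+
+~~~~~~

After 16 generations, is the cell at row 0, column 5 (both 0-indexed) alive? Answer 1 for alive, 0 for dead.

gen 0: ~~~+~~~
~++~++~
~~++~~~
~~~++~~
~~~~~+~
~~+++~+
+~~~~~~
gen 1: ~++++~~
~+~~+~~
~+~~~+~
~~+++~~
~~+~~+~
~~~++++
~~+~+~~
gen 2: ~+~~++~
++~~++~
~+~~~+~
~+++++~
~~+~~~+
~~+~~~+
~+~~~~~
gen 3: ~++~+++
+++~~~~
~~~~~~~
++~++++
+~~~+~+
+++~~~~
+++~~+~
gen 4: ~~~~++~
+~++~++
~~~+++~
~+~++~~
~~~~+~~
~~++~+~
~~~~++~
gen 5: ~~~~~~~
~~+~~~~
++~~~~~
~~+~~~~
~~~~~+~
~~~+~+~
~~~~~~+
gen 6: ~~~~~~~
~+~~~~~
~++~~~~
~+~~~~~
~~~~+~~
~~~~+++
~~~~~~~
gen 7: ~~~~~~~
~++~~~~
+++~~~~
~++~~~~
~~~~+~~
~~~~++~
~~~~~+~
gen 8: ~~~~~~~
+~+~~~~
+~~+~~~
+~++~~~
~~~+++~
~~~~++~
~~~~++~
gen 9: ~~~~~~~
~+~~~~~
+~~+~~+
~++~~~+
~~+~~++
~~~~~~+
~~~~++~
gen 10: ~~~~~~~
+~~~~~~
~~~~~~+
~+++~~~
~++~~++
~~~~+~+
~~~~~+~
gen 11: ~~~~~~~
~~~~~~~
+++~~~~
~+~+~++
~+~~+++
+~~~+~+
~~~~~+~
gen 12: ~~~~~~~
~+~~~~~
+++~~~+
~~~+~~~
~+++~~~
+~~~+~~
~~~~~++
gen 13: ~~~~~~~
~++~~~~
+++~~~~
~~~+~~~
~++++~~
+++++++
~~~~~++
gen 14: ~~~~~~~
+~+~~~~
+~~+~~~
+~~~+~~
~~~~~~+
~~~~~~~
~+++~~~
gen 15: ~~~+~~~
~+~~~~~
+~~+~~+
+~~~~~+
~~~~~~~
~~+~~~~
~~+~~~~
gen 16: ~~+~~~~
+~+~~~~
~+~~~~+
+~~~~~+
~~~~~~~
~~~~~~~
~~++~~~

0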